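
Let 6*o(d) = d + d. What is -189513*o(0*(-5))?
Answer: 0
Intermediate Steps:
o(d) = d/3 (o(d) = (d + d)/6 = (2*d)/6 = d/3)
-189513*o(0*(-5)) = -63171*0*(-5) = -63171*0 = -189513*0 = 0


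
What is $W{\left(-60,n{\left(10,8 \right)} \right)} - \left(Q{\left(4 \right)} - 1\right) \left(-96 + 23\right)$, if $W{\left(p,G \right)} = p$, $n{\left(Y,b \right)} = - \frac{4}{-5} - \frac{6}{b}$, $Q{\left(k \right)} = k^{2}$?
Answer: $1035$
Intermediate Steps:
$n{\left(Y,b \right)} = \frac{4}{5} - \frac{6}{b}$ ($n{\left(Y,b \right)} = \left(-4\right) \left(- \frac{1}{5}\right) - \frac{6}{b} = \frac{4}{5} - \frac{6}{b}$)
$W{\left(-60,n{\left(10,8 \right)} \right)} - \left(Q{\left(4 \right)} - 1\right) \left(-96 + 23\right) = -60 - \left(4^{2} - 1\right) \left(-96 + 23\right) = -60 - \left(16 - 1\right) \left(-73\right) = -60 - 15 \left(-73\right) = -60 - -1095 = -60 + 1095 = 1035$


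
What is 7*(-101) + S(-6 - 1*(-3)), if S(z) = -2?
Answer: -709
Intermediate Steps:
7*(-101) + S(-6 - 1*(-3)) = 7*(-101) - 2 = -707 - 2 = -709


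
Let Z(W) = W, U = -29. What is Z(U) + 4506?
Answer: 4477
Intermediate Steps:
Z(U) + 4506 = -29 + 4506 = 4477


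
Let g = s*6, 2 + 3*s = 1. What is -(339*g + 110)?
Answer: 568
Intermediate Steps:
s = -⅓ (s = -⅔ + (⅓)*1 = -⅔ + ⅓ = -⅓ ≈ -0.33333)
g = -2 (g = -⅓*6 = -2)
-(339*g + 110) = -(339*(-2) + 110) = -(-678 + 110) = -1*(-568) = 568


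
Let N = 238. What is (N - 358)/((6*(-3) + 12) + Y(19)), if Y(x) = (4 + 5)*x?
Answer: -8/11 ≈ -0.72727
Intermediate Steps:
Y(x) = 9*x
(N - 358)/((6*(-3) + 12) + Y(19)) = (238 - 358)/((6*(-3) + 12) + 9*19) = -120/((-18 + 12) + 171) = -120/(-6 + 171) = -120/165 = -120*1/165 = -8/11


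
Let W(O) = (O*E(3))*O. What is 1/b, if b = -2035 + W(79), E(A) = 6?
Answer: 1/35411 ≈ 2.8240e-5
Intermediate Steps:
W(O) = 6*O**2 (W(O) = (O*6)*O = (6*O)*O = 6*O**2)
b = 35411 (b = -2035 + 6*79**2 = -2035 + 6*6241 = -2035 + 37446 = 35411)
1/b = 1/35411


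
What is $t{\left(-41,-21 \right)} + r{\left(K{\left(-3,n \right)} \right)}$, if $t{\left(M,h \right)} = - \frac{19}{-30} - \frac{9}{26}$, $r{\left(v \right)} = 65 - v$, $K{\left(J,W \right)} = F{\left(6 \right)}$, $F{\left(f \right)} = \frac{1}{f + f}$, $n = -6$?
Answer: $\frac{16953}{260} \approx 65.204$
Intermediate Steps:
$F{\left(f \right)} = \frac{1}{2 f}$
$K{\left(J,W \right)} = \frac{1}{12}$ ($K{\left(J,W \right)} = \frac{1}{2 \cdot 6} = \frac{1}{2} \cdot \frac{1}{6} = \frac{1}{12}$)
$t{\left(M,h \right)} = \frac{56}{195}$ ($t{\left(M,h \right)} = \left(-19\right) \left(- \frac{1}{30}\right) - \frac{9}{26} = \frac{19}{30} - \frac{9}{26} = \frac{56}{195}$)
$t{\left(-41,-21 \right)} + r{\left(K{\left(-3,n \right)} \right)} = \frac{56}{195} + \left(65 - \frac{1}{12}\right) = \frac{56}{195} + \frac{779}{12} = \frac{16953}{260}$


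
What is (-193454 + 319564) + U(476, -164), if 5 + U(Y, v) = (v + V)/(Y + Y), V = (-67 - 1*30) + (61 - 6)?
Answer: 60025877/476 ≈ 1.2610e+5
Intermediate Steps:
V = -42 (V = (-67 - 30) + 55 = -97 + 55 = -42)
U(Y, v) = -5 + (-42 + v)/(2*Y) (U(Y, v) = -5 + (v - 42)/(Y + Y) = -5 + (-42 + v)/((2*Y)) = -5 + (-42 + v)*(1/(2*Y)) = -5 + (-42 + v)/(2*Y))
(-193454 + 319564) + U(476, -164) = (-193454 + 319564) + (½)*(-42 - 164 - 10*476)/476 = 126110 + (½)*(1/476)*(-42 - 164 - 4760) = 126110 + (½)*(1/476)*(-4966) = 126110 - 2483/476 = 60025877/476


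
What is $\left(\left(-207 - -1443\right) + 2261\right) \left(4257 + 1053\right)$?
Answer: $18569070$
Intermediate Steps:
$\left(\left(-207 - -1443\right) + 2261\right) \left(4257 + 1053\right) = \left(\left(-207 + 1443\right) + 2261\right) 5310 = \left(1236 + 2261\right) 5310 = 3497 \cdot 5310 = 18569070$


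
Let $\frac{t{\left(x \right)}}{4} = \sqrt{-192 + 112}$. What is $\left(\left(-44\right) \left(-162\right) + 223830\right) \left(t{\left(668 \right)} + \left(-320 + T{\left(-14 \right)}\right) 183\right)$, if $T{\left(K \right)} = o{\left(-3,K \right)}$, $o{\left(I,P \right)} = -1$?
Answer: $-13567165794 + 3695328 i \sqrt{5} \approx -1.3567 \cdot 10^{10} + 8.263 \cdot 10^{6} i$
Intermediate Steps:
$T{\left(K \right)} = -1$
$t{\left(x \right)} = 16 i \sqrt{5}$ ($t{\left(x \right)} = 4 \sqrt{-192 + 112} = 4 \sqrt{-80} = 4 \cdot 4 i \sqrt{5} = 16 i \sqrt{5}$)
$\left(\left(-44\right) \left(-162\right) + 223830\right) \left(t{\left(668 \right)} + \left(-320 + T{\left(-14 \right)}\right) 183\right) = \left(\left(-44\right) \left(-162\right) + 223830\right) \left(16 i \sqrt{5} + \left(-320 - 1\right) 183\right) = \left(7128 + 223830\right) \left(16 i \sqrt{5} - 58743\right) = 230958 \left(16 i \sqrt{5} - 58743\right) = 230958 \left(-58743 + 16 i \sqrt{5}\right) = -13567165794 + 3695328 i \sqrt{5}$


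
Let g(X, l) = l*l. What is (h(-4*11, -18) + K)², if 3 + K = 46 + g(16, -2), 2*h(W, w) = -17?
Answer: 5929/4 ≈ 1482.3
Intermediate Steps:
g(X, l) = l²
h(W, w) = -17/2 (h(W, w) = (½)*(-17) = -17/2)
K = 47 (K = -3 + (46 + (-2)²) = -3 + (46 + 4) = -3 + 50 = 47)
(h(-4*11, -18) + K)² = (-17/2 + 47)² = (77/2)² = 5929/4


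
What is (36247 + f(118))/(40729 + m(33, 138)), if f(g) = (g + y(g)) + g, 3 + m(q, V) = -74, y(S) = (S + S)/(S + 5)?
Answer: 4487645/5000196 ≈ 0.89749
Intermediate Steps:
y(S) = 2*S/(5 + S) (y(S) = (2*S)/(5 + S) = 2*S/(5 + S))
m(q, V) = -77 (m(q, V) = -3 - 74 = -77)
f(g) = 2*g + 2*g/(5 + g) (f(g) = (g + 2*g/(5 + g)) + g = 2*g + 2*g/(5 + g))
(36247 + f(118))/(40729 + m(33, 138)) = (36247 + 2*118*(6 + 118)/(5 + 118))/(40729 - 77) = (36247 + 2*118*124/123)/40652 = (36247 + 2*118*(1/123)*124)*(1/40652) = (36247 + 29264/123)*(1/40652) = (4487645/123)*(1/40652) = 4487645/5000196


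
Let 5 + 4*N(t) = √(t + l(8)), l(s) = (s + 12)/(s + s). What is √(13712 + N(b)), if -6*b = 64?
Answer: √(1974348 + 6*I*√339)/12 ≈ 117.09 + 0.0032759*I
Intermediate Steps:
b = -32/3 (b = -⅙*64 = -32/3 ≈ -10.667)
l(s) = (12 + s)/(2*s) (l(s) = (12 + s)/((2*s)) = (12 + s)*(1/(2*s)) = (12 + s)/(2*s))
N(t) = -5/4 + √(5/4 + t)/4 (N(t) = -5/4 + √(t + (½)*(12 + 8)/8)/4 = -5/4 + √(t + (½)*(⅛)*20)/4 = -5/4 + √(t + 5/4)/4 = -5/4 + √(5/4 + t)/4)
√(13712 + N(b)) = √(13712 + (-5/4 + √(5 + 4*(-32/3))/8)) = √(13712 + (-5/4 + √(5 - 128/3)/8)) = √(13712 + (-5/4 + √(-113/3)/8)) = √(13712 + (-5/4 + (I*√339/3)/8)) = √(13712 + (-5/4 + I*√339/24)) = √(54843/4 + I*√339/24)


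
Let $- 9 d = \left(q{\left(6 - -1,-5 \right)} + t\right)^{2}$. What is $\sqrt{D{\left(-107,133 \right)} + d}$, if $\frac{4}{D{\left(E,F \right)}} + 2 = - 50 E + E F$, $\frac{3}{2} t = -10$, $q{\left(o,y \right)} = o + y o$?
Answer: $\frac{2 i \sqrt{292684651}}{2961} \approx 11.556 i$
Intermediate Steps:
$q{\left(o,y \right)} = o + o y$
$t = - \frac{20}{3}$ ($t = \frac{2}{3} \left(-10\right) = - \frac{20}{3} \approx -6.6667$)
$D{\left(E,F \right)} = \frac{4}{-2 - 50 E + E F}$ ($D{\left(E,F \right)} = \frac{4}{-2 + \left(- 50 E + E F\right)} = \frac{4}{-2 - 50 E + E F}$)
$d = - \frac{10816}{81}$ ($d = - \frac{\left(\left(6 - -1\right) \left(1 - 5\right) - \frac{20}{3}\right)^{2}}{9} = - \frac{\left(\left(6 + 1\right) \left(-4\right) - \frac{20}{3}\right)^{2}}{9} = - \frac{\left(7 \left(-4\right) - \frac{20}{3}\right)^{2}}{9} = - \frac{\left(-28 - \frac{20}{3}\right)^{2}}{9} = - \frac{\left(- \frac{104}{3}\right)^{2}}{9} = \left(- \frac{1}{9}\right) \frac{10816}{9} = - \frac{10816}{81} \approx -133.53$)
$\sqrt{D{\left(-107,133 \right)} + d} = \sqrt{\frac{4}{-2 - -5350 - 14231} - \frac{10816}{81}} = \sqrt{\frac{4}{-2 + 5350 - 14231} - \frac{10816}{81}} = \sqrt{\frac{4}{-8883} - \frac{10816}{81}} = \sqrt{4 \left(- \frac{1}{8883}\right) - \frac{10816}{81}} = \sqrt{- \frac{4}{8883} - \frac{10816}{81}} = \sqrt{- \frac{3558476}{26649}} = \frac{2 i \sqrt{292684651}}{2961}$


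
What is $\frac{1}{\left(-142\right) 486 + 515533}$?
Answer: $\frac{1}{446521} \approx 2.2395 \cdot 10^{-6}$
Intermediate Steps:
$\frac{1}{\left(-142\right) 486 + 515533} = \frac{1}{-69012 + 515533} = \frac{1}{446521}$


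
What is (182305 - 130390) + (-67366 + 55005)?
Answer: 39554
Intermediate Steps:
(182305 - 130390) + (-67366 + 55005) = 51915 - 12361 = 39554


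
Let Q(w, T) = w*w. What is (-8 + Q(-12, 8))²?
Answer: 18496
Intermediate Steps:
Q(w, T) = w²
(-8 + Q(-12, 8))² = (-8 + (-12)²)² = (-8 + 144)² = 136² = 18496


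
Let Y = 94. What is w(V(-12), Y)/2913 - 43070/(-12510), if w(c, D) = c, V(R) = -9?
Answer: 4178344/1214721 ≈ 3.4398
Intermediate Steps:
w(V(-12), Y)/2913 - 43070/(-12510) = -9/2913 - 43070/(-12510) = -9*1/2913 - 43070*(-1/12510) = -3/971 + 4307/1251 = 4178344/1214721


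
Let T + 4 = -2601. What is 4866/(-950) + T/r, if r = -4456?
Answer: -9604073/2116600 ≈ -4.5375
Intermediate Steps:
T = -2605 (T = -4 - 2601 = -2605)
4866/(-950) + T/r = 4866/(-950) - 2605/(-4456) = 4866*(-1/950) - 2605*(-1/4456) = -2433/475 + 2605/4456 = -9604073/2116600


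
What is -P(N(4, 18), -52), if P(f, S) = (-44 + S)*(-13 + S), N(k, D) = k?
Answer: -6240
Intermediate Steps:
-P(N(4, 18), -52) = -(572 + (-52)² - 57*(-52)) = -(572 + 2704 + 2964) = -1*6240 = -6240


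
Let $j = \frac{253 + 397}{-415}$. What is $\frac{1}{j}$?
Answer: $- \frac{83}{130} \approx -0.63846$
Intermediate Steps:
$j = - \frac{130}{83}$ ($j = \left(- \frac{1}{415}\right) 650 = - \frac{130}{83} \approx -1.5663$)
$\frac{1}{j} = \frac{1}{- \frac{130}{83}} = - \frac{83}{130}$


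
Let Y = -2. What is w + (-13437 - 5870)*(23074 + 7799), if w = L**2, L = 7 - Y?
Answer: -596064930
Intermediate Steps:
L = 9 (L = 7 - 1*(-2) = 7 + 2 = 9)
w = 81 (w = 9**2 = 81)
w + (-13437 - 5870)*(23074 + 7799) = 81 + (-13437 - 5870)*(23074 + 7799) = 81 - 19307*30873 = 81 - 596065011 = -596064930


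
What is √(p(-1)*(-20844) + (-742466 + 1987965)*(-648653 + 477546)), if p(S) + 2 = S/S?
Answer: I*√213113576549 ≈ 4.6164e+5*I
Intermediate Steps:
p(S) = -1 (p(S) = -2 + S/S = -2 + 1 = -1)
√(p(-1)*(-20844) + (-742466 + 1987965)*(-648653 + 477546)) = √(-1*(-20844) + (-742466 + 1987965)*(-648653 + 477546)) = √(20844 + 1245499*(-171107)) = √(20844 - 213113597393) = √(-213113576549) = I*√213113576549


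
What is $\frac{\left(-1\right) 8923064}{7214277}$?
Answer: $- \frac{8923064}{7214277} \approx -1.2369$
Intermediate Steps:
$\frac{\left(-1\right) 8923064}{7214277} = \left(-8923064\right) \frac{1}{7214277} = - \frac{8923064}{7214277}$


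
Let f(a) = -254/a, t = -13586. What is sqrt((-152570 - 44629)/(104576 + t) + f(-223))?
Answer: I*sqrt(5226480754890)/2254530 ≈ 1.014*I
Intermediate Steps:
sqrt((-152570 - 44629)/(104576 + t) + f(-223)) = sqrt((-152570 - 44629)/(104576 - 13586) - 254/(-223)) = sqrt(-197199/90990 - 254*(-1/223)) = sqrt(-197199*1/90990 + 254/223) = sqrt(-21911/10110 + 254/223) = sqrt(-2318213/2254530) = I*sqrt(5226480754890)/2254530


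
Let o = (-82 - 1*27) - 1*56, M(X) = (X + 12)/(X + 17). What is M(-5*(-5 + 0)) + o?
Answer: -6893/42 ≈ -164.12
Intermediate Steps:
M(X) = (12 + X)/(17 + X)
o = -165 (o = (-82 - 27) - 56 = -109 - 56 = -165)
M(-5*(-5 + 0)) + o = (12 - 5*(-5 + 0))/(17 - 5*(-5 + 0)) - 165 = (12 - 5*(-5))/(17 - 5*(-5)) - 165 = (12 + 25)/(17 + 25) - 165 = 37/42 - 165 = -6893/42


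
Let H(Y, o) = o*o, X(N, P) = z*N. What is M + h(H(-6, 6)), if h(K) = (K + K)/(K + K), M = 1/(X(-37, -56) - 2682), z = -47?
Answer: 942/943 ≈ 0.99894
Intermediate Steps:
X(N, P) = -47*N
H(Y, o) = o²
M = -1/943 (M = 1/(-47*(-37) - 2682) = 1/(1739 - 2682) = 1/(-943) = -1/943 ≈ -0.0010604)
h(K) = 1 (h(K) = (2*K)/((2*K)) = (2*K)*(1/(2*K)) = 1)
M + h(H(-6, 6)) = -1/943 + 1 = 942/943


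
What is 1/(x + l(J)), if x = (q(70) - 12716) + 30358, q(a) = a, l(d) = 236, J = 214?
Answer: 1/17948 ≈ 5.5716e-5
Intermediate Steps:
x = 17712 (x = (70 - 12716) + 30358 = -12646 + 30358 = 17712)
1/(x + l(J)) = 1/(17712 + 236) = 1/17948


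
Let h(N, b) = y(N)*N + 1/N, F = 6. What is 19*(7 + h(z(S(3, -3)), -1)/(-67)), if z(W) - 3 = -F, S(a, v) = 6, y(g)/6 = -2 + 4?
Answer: 28804/201 ≈ 143.30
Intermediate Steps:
y(g) = 12 (y(g) = 6*(-2 + 4) = 6*2 = 12)
z(W) = -3 (z(W) = 3 - 1*6 = 3 - 6 = -3)
h(N, b) = 1/N + 12*N (h(N, b) = 12*N + 1/N = 1/N + 12*N)
19*(7 + h(z(S(3, -3)), -1)/(-67)) = 19*(7 + (1/(-3) + 12*(-3))/(-67)) = 19*(7 + (-⅓ - 36)*(-1/67)) = 19*(7 - 109/3*(-1/67)) = 19*(7 + 109/201) = 19*(1516/201) = 28804/201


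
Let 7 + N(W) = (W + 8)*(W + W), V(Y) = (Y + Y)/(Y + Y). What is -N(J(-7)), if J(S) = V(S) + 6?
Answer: -203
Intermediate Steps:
V(Y) = 1 (V(Y) = (2*Y)/((2*Y)) = (2*Y)*(1/(2*Y)) = 1)
J(S) = 7 (J(S) = 1 + 6 = 7)
N(W) = -7 + 2*W*(8 + W) (N(W) = -7 + (W + 8)*(W + W) = -7 + (8 + W)*(2*W) = -7 + 2*W*(8 + W))
-N(J(-7)) = -(-7 + 2*7² + 16*7) = -(-7 + 2*49 + 112) = -(-7 + 98 + 112) = -1*203 = -203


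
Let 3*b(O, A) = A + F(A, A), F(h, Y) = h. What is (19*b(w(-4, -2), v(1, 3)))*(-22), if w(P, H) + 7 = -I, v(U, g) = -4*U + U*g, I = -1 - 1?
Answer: 836/3 ≈ 278.67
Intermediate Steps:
I = -2
w(P, H) = -5 (w(P, H) = -7 - 1*(-2) = -7 + 2 = -5)
b(O, A) = 2*A/3 (b(O, A) = (A + A)/3 = (2*A)/3 = 2*A/3)
(19*b(w(-4, -2), v(1, 3)))*(-22) = (19*(2*(1*(-4 + 3))/3))*(-22) = (19*(2*(1*(-1))/3))*(-22) = (19*((⅔)*(-1)))*(-22) = (19*(-⅔))*(-22) = -38/3*(-22) = 836/3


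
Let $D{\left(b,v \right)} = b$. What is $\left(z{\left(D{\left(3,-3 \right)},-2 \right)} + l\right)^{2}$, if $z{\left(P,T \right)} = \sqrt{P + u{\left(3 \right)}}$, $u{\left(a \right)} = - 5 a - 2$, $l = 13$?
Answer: $\left(13 + i \sqrt{14}\right)^{2} \approx 155.0 + 97.283 i$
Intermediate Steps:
$u{\left(a \right)} = -2 - 5 a$
$z{\left(P,T \right)} = \sqrt{-17 + P}$ ($z{\left(P,T \right)} = \sqrt{P - 17} = \sqrt{-17 + P}$)
$\left(z{\left(D{\left(3,-3 \right)},-2 \right)} + l\right)^{2} = \left(\sqrt{-17 + 3} + 13\right)^{2} = \left(\sqrt{-14} + 13\right)^{2} = \left(i \sqrt{14} + 13\right)^{2} = \left(13 + i \sqrt{14}\right)^{2}$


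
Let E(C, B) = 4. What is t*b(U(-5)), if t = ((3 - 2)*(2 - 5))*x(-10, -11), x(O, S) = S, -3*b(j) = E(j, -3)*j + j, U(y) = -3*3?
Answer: 495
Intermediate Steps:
U(y) = -9
b(j) = -5*j/3 (b(j) = -(4*j + j)/3 = -5*j/3)
t = 33 (t = ((3 - 2)*(2 - 5))*(-11) = (1*(-3))*(-11) = -3*(-11) = 33)
t*b(U(-5)) = 33*(-5/3*(-9)) = 33*15 = 495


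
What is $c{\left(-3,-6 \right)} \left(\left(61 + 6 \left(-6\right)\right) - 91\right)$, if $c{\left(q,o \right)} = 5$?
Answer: $-330$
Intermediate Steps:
$c{\left(-3,-6 \right)} \left(\left(61 + 6 \left(-6\right)\right) - 91\right) = 5 \left(\left(61 + 6 \left(-6\right)\right) - 91\right) = 5 \left(\left(61 - 36\right) - 91\right) = 5 \left(25 - 91\right) = 5 \left(-66\right) = -330$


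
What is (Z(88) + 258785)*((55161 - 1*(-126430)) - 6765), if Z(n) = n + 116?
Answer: 45278010914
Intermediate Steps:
Z(n) = 116 + n
(Z(88) + 258785)*((55161 - 1*(-126430)) - 6765) = ((116 + 88) + 258785)*((55161 - 1*(-126430)) - 6765) = (204 + 258785)*((55161 + 126430) - 6765) = 258989*(181591 - 6765) = 258989*174826 = 45278010914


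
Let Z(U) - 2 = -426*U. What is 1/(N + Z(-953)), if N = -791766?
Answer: -1/385786 ≈ -2.5921e-6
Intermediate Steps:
Z(U) = 2 - 426*U
1/(N + Z(-953)) = 1/(-791766 + (2 - 426*(-953))) = 1/(-791766 + (2 + 405978)) = 1/(-791766 + 405980) = 1/(-385786) = -1/385786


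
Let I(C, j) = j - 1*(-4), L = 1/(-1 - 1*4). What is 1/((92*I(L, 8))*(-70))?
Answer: -1/77280 ≈ -1.2940e-5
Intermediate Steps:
L = -1/5 (L = 1/(-1 - 4) = 1/(-5) = -1/5 ≈ -0.20000)
I(C, j) = 4 + j (I(C, j) = j + 4 = 4 + j)
1/((92*I(L, 8))*(-70)) = 1/((92*(4 + 8))*(-70)) = 1/((92*12)*(-70)) = 1/(1104*(-70)) = 1/(-77280) = -1/77280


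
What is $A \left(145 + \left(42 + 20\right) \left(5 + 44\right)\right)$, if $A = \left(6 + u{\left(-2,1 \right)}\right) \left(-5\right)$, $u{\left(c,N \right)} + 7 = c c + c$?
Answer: $-15915$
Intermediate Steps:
$u{\left(c,N \right)} = -7 + c + c^{2}$ ($u{\left(c,N \right)} = -7 + \left(c c + c\right) = -7 + \left(c^{2} + c\right) = -7 + \left(c + c^{2}\right) = -7 + c + c^{2}$)
$A = -5$ ($A = \left(6 - \left(9 - 4\right)\right) \left(-5\right) = \left(6 - 5\right) \left(-5\right) = 1 \left(-5\right) = -5$)
$A \left(145 + \left(42 + 20\right) \left(5 + 44\right)\right) = - 5 \left(145 + \left(42 + 20\right) \left(5 + 44\right)\right) = - 5 \left(145 + 62 \cdot 49\right) = - 5 \left(145 + 3038\right) = \left(-5\right) 3183 = -15915$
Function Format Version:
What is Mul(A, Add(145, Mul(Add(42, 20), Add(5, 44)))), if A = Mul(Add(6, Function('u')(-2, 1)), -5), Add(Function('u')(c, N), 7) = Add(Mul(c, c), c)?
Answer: -15915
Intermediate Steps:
Function('u')(c, N) = Add(-7, c, Pow(c, 2)) (Function('u')(c, N) = Add(-7, Add(Mul(c, c), c)) = Add(-7, Add(Pow(c, 2), c)) = Add(-7, Add(c, Pow(c, 2))) = Add(-7, c, Pow(c, 2)))
A = -5 (A = Mul(Add(6, Add(-7, -2, Pow(-2, 2))), -5) = Mul(Add(6, Add(-7, -2, 4)), -5) = Mul(Add(6, -5), -5) = Mul(1, -5) = -5)
Mul(A, Add(145, Mul(Add(42, 20), Add(5, 44)))) = Mul(-5, Add(145, Mul(Add(42, 20), Add(5, 44)))) = Mul(-5, Add(145, Mul(62, 49))) = Mul(-5, Add(145, 3038)) = Mul(-5, 3183) = -15915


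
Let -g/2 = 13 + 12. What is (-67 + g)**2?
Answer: 13689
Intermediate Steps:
g = -50 (g = -2*(13 + 12) = -2*25 = -50)
(-67 + g)**2 = (-67 - 50)**2 = (-117)**2 = 13689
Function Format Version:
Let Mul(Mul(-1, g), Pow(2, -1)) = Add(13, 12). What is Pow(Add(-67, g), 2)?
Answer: 13689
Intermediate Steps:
g = -50 (g = Mul(-2, Add(13, 12)) = Mul(-2, 25) = -50)
Pow(Add(-67, g), 2) = Pow(Add(-67, -50), 2) = Pow(-117, 2) = 13689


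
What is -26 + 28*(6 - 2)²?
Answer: 422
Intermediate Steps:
-26 + 28*(6 - 2)² = -26 + 28*4² = -26 + 28*16 = -26 + 448 = 422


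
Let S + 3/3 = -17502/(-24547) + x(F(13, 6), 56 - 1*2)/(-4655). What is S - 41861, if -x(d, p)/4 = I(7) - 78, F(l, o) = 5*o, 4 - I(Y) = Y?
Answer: -4783341704088/114266285 ≈ -41861.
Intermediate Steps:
I(Y) = 4 - Y
x(d, p) = 324 (x(d, p) = -4*((4 - 1*7) - 78) = -4*((4 - 7) - 78) = -4*(-3 - 78) = -4*(-81) = 324)
S = -40747703/114266285 (S = -1 + (-17502/(-24547) + 324/(-4655)) = -1 + (-17502*(-1/24547) + 324*(-1/4655)) = -1 + (17502/24547 - 324/4655) = -1 + 73518582/114266285 = -40747703/114266285 ≈ -0.35660)
S - 41861 = -40747703/114266285 - 41861 = -4783341704088/114266285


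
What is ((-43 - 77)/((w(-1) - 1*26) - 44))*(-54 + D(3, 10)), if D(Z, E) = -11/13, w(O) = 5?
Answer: -17112/169 ≈ -101.25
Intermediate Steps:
D(Z, E) = -11/13 (D(Z, E) = -11*1/13 = -11/13)
((-43 - 77)/((w(-1) - 1*26) - 44))*(-54 + D(3, 10)) = ((-43 - 77)/((5 - 1*26) - 44))*(-54 - 11/13) = -120/((5 - 26) - 44)*(-713/13) = -120/(-21 - 44)*(-713/13) = -120/(-65)*(-713/13) = -120*(-1/65)*(-713/13) = (24/13)*(-713/13) = -17112/169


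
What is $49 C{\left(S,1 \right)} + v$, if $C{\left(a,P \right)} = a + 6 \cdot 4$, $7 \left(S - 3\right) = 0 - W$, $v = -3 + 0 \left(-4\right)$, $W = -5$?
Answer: $1355$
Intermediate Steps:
$v = -3$ ($v = -3 + 0 = -3$)
$S = \frac{26}{7}$ ($S = 3 + \frac{0 - -5}{7} = 3 + \frac{0 + 5}{7} = 3 + \frac{1}{7} \cdot 5 = 3 + \frac{5}{7} = \frac{26}{7} \approx 3.7143$)
$C{\left(a,P \right)} = 24 + a$ ($C{\left(a,P \right)} = a + 24 = 24 + a$)
$49 C{\left(S,1 \right)} + v = 49 \left(24 + \frac{26}{7}\right) - 3 = 49 \cdot \frac{194}{7} - 3 = 1358 - 3 = 1355$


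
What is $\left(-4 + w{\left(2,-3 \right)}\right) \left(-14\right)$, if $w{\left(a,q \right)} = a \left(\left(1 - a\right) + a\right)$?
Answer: $28$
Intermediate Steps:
$w{\left(a,q \right)} = a$ ($w{\left(a,q \right)} = a 1 = a$)
$\left(-4 + w{\left(2,-3 \right)}\right) \left(-14\right) = \left(-4 + 2\right) \left(-14\right) = \left(-2\right) \left(-14\right) = 28$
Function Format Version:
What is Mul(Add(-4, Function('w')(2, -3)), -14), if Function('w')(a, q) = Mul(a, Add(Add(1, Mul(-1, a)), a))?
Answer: 28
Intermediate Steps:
Function('w')(a, q) = a (Function('w')(a, q) = Mul(a, 1) = a)
Mul(Add(-4, Function('w')(2, -3)), -14) = Mul(Add(-4, 2), -14) = Mul(-2, -14) = 28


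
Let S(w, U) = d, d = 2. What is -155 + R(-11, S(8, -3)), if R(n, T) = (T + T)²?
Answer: -139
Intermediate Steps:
S(w, U) = 2
R(n, T) = 4*T² (R(n, T) = (2*T)² = 4*T²)
-155 + R(-11, S(8, -3)) = -155 + 4*2² = -155 + 4*4 = -155 + 16 = -139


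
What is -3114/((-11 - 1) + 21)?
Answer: -346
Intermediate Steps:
-3114/((-11 - 1) + 21) = -3114/(-12 + 21) = -3114/9 = (1/9)*(-3114) = -346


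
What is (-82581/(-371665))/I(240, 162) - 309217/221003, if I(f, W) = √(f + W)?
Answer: -309217/221003 + 27527*√402/49803110 ≈ -1.3881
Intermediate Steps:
I(f, W) = √(W + f)
(-82581/(-371665))/I(240, 162) - 309217/221003 = (-82581/(-371665))/(√(162 + 240)) - 309217/221003 = (-82581*(-1/371665))/(√402) - 309217*1/221003 = 82581*(√402/402)/371665 - 309217/221003 = 27527*√402/49803110 - 309217/221003 = -309217/221003 + 27527*√402/49803110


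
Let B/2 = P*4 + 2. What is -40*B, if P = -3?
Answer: 800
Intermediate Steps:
B = -20 (B = 2*(-3*4 + 2) = 2*(-12 + 2) = 2*(-10) = -20)
-40*B = -40*(-20) = 800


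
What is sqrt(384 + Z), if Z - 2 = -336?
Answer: 5*sqrt(2) ≈ 7.0711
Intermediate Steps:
Z = -334 (Z = 2 - 336 = -334)
sqrt(384 + Z) = sqrt(384 - 334) = sqrt(50) = 5*sqrt(2)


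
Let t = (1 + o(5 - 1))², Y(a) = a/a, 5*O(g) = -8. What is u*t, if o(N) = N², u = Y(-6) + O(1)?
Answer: -867/5 ≈ -173.40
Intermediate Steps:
O(g) = -8/5 (O(g) = (⅕)*(-8) = -8/5)
Y(a) = 1
u = -⅗ (u = 1 - 8/5 = -⅗ ≈ -0.60000)
t = 289 (t = (1 + (5 - 1)²)² = (1 + 4²)² = (1 + 16)² = 17² = 289)
u*t = -⅗*289 = -867/5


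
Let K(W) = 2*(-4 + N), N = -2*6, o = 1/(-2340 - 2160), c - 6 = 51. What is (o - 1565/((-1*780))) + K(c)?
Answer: -877319/29250 ≈ -29.994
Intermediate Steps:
c = 57 (c = 6 + 51 = 57)
o = -1/4500 (o = 1/(-4500) = -1/4500 ≈ -0.00022222)
N = -12
K(W) = -32 (K(W) = 2*(-4 - 12) = 2*(-16) = -32)
(o - 1565/((-1*780))) + K(c) = (-1/4500 - 1565/((-1*780))) - 32 = (-1/4500 - 1565/(-780)) - 32 = (-1/4500 - 1565*(-1/780)) - 32 = (-1/4500 + 313/156) - 32 = 58681/29250 - 32 = -877319/29250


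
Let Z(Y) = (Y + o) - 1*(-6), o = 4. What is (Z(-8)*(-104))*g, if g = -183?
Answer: 38064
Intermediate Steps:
Z(Y) = 10 + Y (Z(Y) = (Y + 4) - 1*(-6) = (4 + Y) + 6 = 10 + Y)
(Z(-8)*(-104))*g = ((10 - 8)*(-104))*(-183) = (2*(-104))*(-183) = -208*(-183) = 38064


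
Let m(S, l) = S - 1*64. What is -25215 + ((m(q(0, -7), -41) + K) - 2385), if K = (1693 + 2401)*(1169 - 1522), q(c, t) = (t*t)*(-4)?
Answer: -1473042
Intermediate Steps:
q(c, t) = -4*t**2 (q(c, t) = t**2*(-4) = -4*t**2)
K = -1445182 (K = 4094*(-353) = -1445182)
m(S, l) = -64 + S (m(S, l) = S - 64 = -64 + S)
-25215 + ((m(q(0, -7), -41) + K) - 2385) = -25215 + (((-64 - 4*(-7)**2) - 1445182) - 2385) = -25215 + (((-64 - 4*49) - 1445182) - 2385) = -25215 + (((-64 - 196) - 1445182) - 2385) = -25215 + ((-260 - 1445182) - 2385) = -25215 + (-1445442 - 2385) = -25215 - 1447827 = -1473042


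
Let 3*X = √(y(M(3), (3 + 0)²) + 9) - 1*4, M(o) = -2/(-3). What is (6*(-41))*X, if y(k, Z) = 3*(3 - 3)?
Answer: 82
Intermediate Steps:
M(o) = ⅔ (M(o) = -2*(-⅓) = ⅔)
y(k, Z) = 0 (y(k, Z) = 3*0 = 0)
X = -⅓ (X = (√(0 + 9) - 1*4)/3 = (√9 - 4)/3 = (3 - 4)/3 = (⅓)*(-1) = -⅓ ≈ -0.33333)
(6*(-41))*X = (6*(-41))*(-⅓) = -246*(-⅓) = 82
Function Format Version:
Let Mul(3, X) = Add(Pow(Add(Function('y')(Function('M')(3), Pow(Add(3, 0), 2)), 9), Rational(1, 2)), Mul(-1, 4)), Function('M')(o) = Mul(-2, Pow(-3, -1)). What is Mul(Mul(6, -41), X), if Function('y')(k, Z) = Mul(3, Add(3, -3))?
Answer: 82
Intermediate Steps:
Function('M')(o) = Rational(2, 3) (Function('M')(o) = Mul(-2, Rational(-1, 3)) = Rational(2, 3))
Function('y')(k, Z) = 0 (Function('y')(k, Z) = Mul(3, 0) = 0)
X = Rational(-1, 3) (X = Mul(Rational(1, 3), Add(Pow(Add(0, 9), Rational(1, 2)), Mul(-1, 4))) = Mul(Rational(1, 3), Add(Pow(9, Rational(1, 2)), -4)) = Mul(Rational(1, 3), Add(3, -4)) = Mul(Rational(1, 3), -1) = Rational(-1, 3) ≈ -0.33333)
Mul(Mul(6, -41), X) = Mul(Mul(6, -41), Rational(-1, 3)) = Mul(-246, Rational(-1, 3)) = 82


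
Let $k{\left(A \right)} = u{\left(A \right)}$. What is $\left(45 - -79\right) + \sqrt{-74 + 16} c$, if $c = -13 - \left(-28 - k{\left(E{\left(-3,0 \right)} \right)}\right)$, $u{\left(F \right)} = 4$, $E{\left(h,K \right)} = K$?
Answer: $124 + 19 i \sqrt{58} \approx 124.0 + 144.7 i$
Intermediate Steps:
$k{\left(A \right)} = 4$
$c = 19$ ($c = -13 - \left(-28 - 4\right) = -13 - -32 = -13 + 32 = 19$)
$\left(45 - -79\right) + \sqrt{-74 + 16} c = \left(45 - -79\right) + \sqrt{-74 + 16} \cdot 19 = \left(45 + 79\right) + \sqrt{-58} \cdot 19 = 124 + i \sqrt{58} \cdot 19 = 124 + 19 i \sqrt{58}$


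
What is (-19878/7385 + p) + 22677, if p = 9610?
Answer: 238419617/7385 ≈ 32284.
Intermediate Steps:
(-19878/7385 + p) + 22677 = (-19878/7385 + 9610) + 22677 = 70949972/7385 + 22677 = 238419617/7385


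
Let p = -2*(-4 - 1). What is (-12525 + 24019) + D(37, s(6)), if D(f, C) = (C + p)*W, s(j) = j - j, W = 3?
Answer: 11524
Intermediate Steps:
s(j) = 0
p = 10 (p = -2*(-5) = 10)
D(f, C) = 30 + 3*C (D(f, C) = (C + 10)*3 = (10 + C)*3 = 30 + 3*C)
(-12525 + 24019) + D(37, s(6)) = (-12525 + 24019) + (30 + 3*0) = 11494 + (30 + 0) = 11494 + 30 = 11524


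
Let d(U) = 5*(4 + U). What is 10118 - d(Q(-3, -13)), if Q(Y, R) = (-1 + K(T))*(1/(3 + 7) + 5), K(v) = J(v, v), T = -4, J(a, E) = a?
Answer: 20451/2 ≈ 10226.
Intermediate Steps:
K(v) = v
Q(Y, R) = -51/2 (Q(Y, R) = (-1 - 4)*(1/(3 + 7) + 5) = -5*(1/10 + 5) = -5*(⅒ + 5) = -5*51/10 = -51/2)
d(U) = 20 + 5*U
10118 - d(Q(-3, -13)) = 10118 - (20 + 5*(-51/2)) = 10118 - (20 - 255/2) = 10118 - 1*(-215/2) = 10118 + 215/2 = 20451/2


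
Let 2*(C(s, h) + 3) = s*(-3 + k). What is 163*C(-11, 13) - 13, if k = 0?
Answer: 4375/2 ≈ 2187.5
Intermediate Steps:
C(s, h) = -3 - 3*s/2 (C(s, h) = -3 + (s*(-3 + 0))/2 = -3 + (s*(-3))/2 = -3 + (-3*s)/2 = -3 - 3*s/2)
163*C(-11, 13) - 13 = 163*(-3 - 3/2*(-11)) - 13 = 163*(-3 + 33/2) - 13 = 163*(27/2) - 13 = 4401/2 - 13 = 4375/2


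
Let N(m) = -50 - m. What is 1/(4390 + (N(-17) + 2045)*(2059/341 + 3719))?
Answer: 341/2557215846 ≈ 1.3335e-7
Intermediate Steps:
1/(4390 + (N(-17) + 2045)*(2059/341 + 3719)) = 1/(4390 + ((-50 - 1*(-17)) + 2045)*(2059/341 + 3719)) = 1/(4390 + ((-50 + 17) + 2045)*(2059*(1/341) + 3719)) = 1/(4390 + (-33 + 2045)*(2059/341 + 3719)) = 1/(4390 + 2012*(1270238/341)) = 1/(4390 + 2555718856/341) = 1/(2557215846/341) = 341/2557215846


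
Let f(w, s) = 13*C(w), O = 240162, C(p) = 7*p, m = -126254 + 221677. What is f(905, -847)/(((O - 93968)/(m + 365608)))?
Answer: 37968208005/146194 ≈ 2.5971e+5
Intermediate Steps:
m = 95423
f(w, s) = 91*w (f(w, s) = 13*(7*w) = 91*w)
f(905, -847)/(((O - 93968)/(m + 365608))) = (91*905)/(((240162 - 93968)/(95423 + 365608))) = 82355/((146194/461031)) = 82355/((146194*(1/461031))) = 82355/(146194/461031) = 82355*(461031/146194) = 37968208005/146194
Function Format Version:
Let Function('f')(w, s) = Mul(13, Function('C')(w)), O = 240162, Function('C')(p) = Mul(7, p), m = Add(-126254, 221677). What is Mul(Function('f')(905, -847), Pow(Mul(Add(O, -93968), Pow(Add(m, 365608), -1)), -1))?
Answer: Rational(37968208005, 146194) ≈ 2.5971e+5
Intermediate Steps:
m = 95423
Function('f')(w, s) = Mul(91, w) (Function('f')(w, s) = Mul(13, Mul(7, w)) = Mul(91, w))
Mul(Function('f')(905, -847), Pow(Mul(Add(O, -93968), Pow(Add(m, 365608), -1)), -1)) = Mul(Mul(91, 905), Pow(Mul(Add(240162, -93968), Pow(Add(95423, 365608), -1)), -1)) = Mul(82355, Pow(Mul(146194, Pow(461031, -1)), -1)) = Mul(82355, Pow(Mul(146194, Rational(1, 461031)), -1)) = Mul(82355, Pow(Rational(146194, 461031), -1)) = Mul(82355, Rational(461031, 146194)) = Rational(37968208005, 146194)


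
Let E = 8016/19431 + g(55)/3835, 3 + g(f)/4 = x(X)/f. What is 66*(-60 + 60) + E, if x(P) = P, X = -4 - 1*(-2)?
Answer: 559264964/1366161225 ≈ 0.40937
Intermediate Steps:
X = -2 (X = -4 + 2 = -2)
g(f) = -12 - 8/f (g(f) = -12 + 4*(-2/f) = -12 - 8/f)
E = 559264964/1366161225 (E = 8016/19431 + (-12 - 8/55)/3835 = 8016*(1/19431) + (-12 - 8*1/55)*(1/3835) = 2672/6477 + (-12 - 8/55)*(1/3835) = 2672/6477 - 668/55*1/3835 = 2672/6477 - 668/210925 = 559264964/1366161225 ≈ 0.40937)
66*(-60 + 60) + E = 66*(-60 + 60) + 559264964/1366161225 = 66*0 + 559264964/1366161225 = 0 + 559264964/1366161225 = 559264964/1366161225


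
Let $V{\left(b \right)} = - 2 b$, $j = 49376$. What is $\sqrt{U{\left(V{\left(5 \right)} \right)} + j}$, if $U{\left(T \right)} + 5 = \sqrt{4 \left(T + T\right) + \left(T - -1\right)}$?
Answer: $\sqrt{49371 + i \sqrt{89}} \approx 222.2 + 0.021 i$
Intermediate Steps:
$U{\left(T \right)} = -5 + \sqrt{1 + 9 T}$ ($U{\left(T \right)} = -5 + \sqrt{4 \left(T + T\right) + \left(T - -1\right)} = -5 + \sqrt{4 \cdot 2 T + \left(T + 1\right)} = -5 + \sqrt{8 T + \left(1 + T\right)} = -5 + \sqrt{1 + 9 T}$)
$\sqrt{U{\left(V{\left(5 \right)} \right)} + j} = \sqrt{\left(-5 + \sqrt{1 + 9 \left(\left(-2\right) 5\right)}\right) + 49376} = \sqrt{\left(-5 + \sqrt{1 + 9 \left(-10\right)}\right) + 49376} = \sqrt{\left(-5 + \sqrt{1 - 90}\right) + 49376} = \sqrt{\left(-5 + \sqrt{-89}\right) + 49376} = \sqrt{\left(-5 + i \sqrt{89}\right) + 49376} = \sqrt{49371 + i \sqrt{89}}$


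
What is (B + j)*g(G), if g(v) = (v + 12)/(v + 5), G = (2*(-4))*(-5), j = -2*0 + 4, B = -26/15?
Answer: 1768/675 ≈ 2.6193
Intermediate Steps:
B = -26/15 (B = -26*1/15 = -26/15 ≈ -1.7333)
j = 4 (j = 0 + 4 = 4)
G = 40 (G = -8*(-5) = 40)
g(v) = (12 + v)/(5 + v)
(B + j)*g(G) = (-26/15 + 4)*((12 + 40)/(5 + 40)) = 34*(52/45)/15 = 34*((1/45)*52)/15 = (34/15)*(52/45) = 1768/675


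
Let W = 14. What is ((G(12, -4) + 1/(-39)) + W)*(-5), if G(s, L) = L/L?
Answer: -2920/39 ≈ -74.872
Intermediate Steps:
G(s, L) = 1
((G(12, -4) + 1/(-39)) + W)*(-5) = ((1 + 1/(-39)) + 14)*(-5) = ((1 - 1/39) + 14)*(-5) = (38/39 + 14)*(-5) = (584/39)*(-5) = -2920/39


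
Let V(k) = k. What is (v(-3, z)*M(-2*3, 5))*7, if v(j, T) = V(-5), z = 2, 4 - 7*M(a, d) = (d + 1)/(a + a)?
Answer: -45/2 ≈ -22.500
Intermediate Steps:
M(a, d) = 4/7 - (1 + d)/(14*a) (M(a, d) = 4/7 - (d + 1)/(7*(a + a)) = 4/7 - (1 + d)/(7*(2*a)) = 4/7 - (1 + d)*1/(2*a)/7 = 4/7 - (1 + d)/(14*a))
v(j, T) = -5
(v(-3, z)*M(-2*3, 5))*7 = -5*(-1 - 1*5 + 8*(-2*3))/(14*((-2*3)))*7 = -5*(-1 - 5 + 8*(-6))/(14*(-6))*7 = -5*(-1)*(-1 - 5 - 48)/(14*6)*7 = -5*(-1)*(-54)/(14*6)*7 = -5*9/14*7 = -45/14*7 = -45/2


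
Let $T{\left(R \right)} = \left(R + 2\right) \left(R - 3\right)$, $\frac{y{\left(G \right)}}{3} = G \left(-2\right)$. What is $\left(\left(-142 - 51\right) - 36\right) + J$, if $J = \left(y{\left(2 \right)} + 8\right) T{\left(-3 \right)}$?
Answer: $-253$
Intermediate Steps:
$y{\left(G \right)} = - 6 G$ ($y{\left(G \right)} = 3 G \left(-2\right) = 3 \left(- 2 G\right) = - 6 G$)
$T{\left(R \right)} = \left(-3 + R\right) \left(2 + R\right)$ ($T{\left(R \right)} = \left(2 + R\right) \left(-3 + R\right) = \left(-3 + R\right) \left(2 + R\right)$)
$J = -24$ ($J = \left(\left(-6\right) 2 + 8\right) \left(-6 + \left(-3\right)^{2} - -3\right) = \left(-12 + 8\right) \left(-6 + 9 + 3\right) = \left(-4\right) 6 = -24$)
$\left(\left(-142 - 51\right) - 36\right) + J = \left(\left(-142 - 51\right) - 36\right) - 24 = \left(-193 - 36\right) - 24 = -229 - 24 = -253$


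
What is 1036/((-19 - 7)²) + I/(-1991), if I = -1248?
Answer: 726581/336479 ≈ 2.1594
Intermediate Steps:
1036/((-19 - 7)²) + I/(-1991) = 1036/((-19 - 7)²) - 1248/(-1991) = 1036/((-26)²) - 1248*(-1/1991) = 1036/676 + 1248/1991 = 1036*(1/676) + 1248/1991 = 259/169 + 1248/1991 = 726581/336479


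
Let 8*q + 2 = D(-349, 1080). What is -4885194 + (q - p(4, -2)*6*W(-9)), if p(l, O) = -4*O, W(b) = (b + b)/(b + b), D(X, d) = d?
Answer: -19540429/4 ≈ -4.8851e+6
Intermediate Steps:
W(b) = 1 (W(b) = (2*b)/((2*b)) = (2*b)*(1/(2*b)) = 1)
q = 539/4 (q = -¼ + (⅛)*1080 = -¼ + 135 = 539/4 ≈ 134.75)
-4885194 + (q - p(4, -2)*6*W(-9)) = -4885194 + (539/4 - -4*(-2)*6) = -4885194 + (539/4 - 8*6) = -4885194 + (539/4 - 48) = -4885194 + 347/4 = -19540429/4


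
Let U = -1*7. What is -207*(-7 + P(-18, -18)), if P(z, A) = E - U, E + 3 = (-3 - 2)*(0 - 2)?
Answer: -1449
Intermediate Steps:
U = -7
E = 7 (E = -3 + (-3 - 2)*(0 - 2) = -3 - 5*(-2) = -3 + 10 = 7)
P(z, A) = 14 (P(z, A) = 7 - 1*(-7) = 7 + 7 = 14)
-207*(-7 + P(-18, -18)) = -207*(-7 + 14) = -207*7 = -1449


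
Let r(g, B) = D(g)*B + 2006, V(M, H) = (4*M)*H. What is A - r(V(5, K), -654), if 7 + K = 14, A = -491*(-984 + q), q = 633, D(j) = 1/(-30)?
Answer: 851566/5 ≈ 1.7031e+5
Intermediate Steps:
D(j) = -1/30
A = 172341 (A = -491*(-984 + 633) = -491*(-351) = 172341)
K = 7 (K = -7 + 14 = 7)
V(M, H) = 4*H*M
r(g, B) = 2006 - B/30 (r(g, B) = -B/30 + 2006 = 2006 - B/30)
A - r(V(5, K), -654) = 172341 - (2006 - 1/30*(-654)) = 172341 - (2006 + 109/5) = 172341 - 1*10139/5 = 172341 - 10139/5 = 851566/5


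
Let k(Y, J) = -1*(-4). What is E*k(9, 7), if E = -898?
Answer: -3592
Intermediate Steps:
k(Y, J) = 4
E*k(9, 7) = -898*4 = -3592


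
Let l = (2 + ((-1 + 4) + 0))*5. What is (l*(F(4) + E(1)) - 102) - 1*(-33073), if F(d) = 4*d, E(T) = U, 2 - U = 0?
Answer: 33421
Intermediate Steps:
U = 2 (U = 2 - 1*0 = 2 + 0 = 2)
E(T) = 2
l = 25 (l = (2 + (3 + 0))*5 = (2 + 3)*5 = 5*5 = 25)
(l*(F(4) + E(1)) - 102) - 1*(-33073) = (25*(4*4 + 2) - 102) - 1*(-33073) = (25*(16 + 2) - 102) + 33073 = (25*18 - 102) + 33073 = (450 - 102) + 33073 = 348 + 33073 = 33421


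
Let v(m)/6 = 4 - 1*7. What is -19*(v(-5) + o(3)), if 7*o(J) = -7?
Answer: 361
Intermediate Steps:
o(J) = -1 (o(J) = (1/7)*(-7) = -1)
v(m) = -18 (v(m) = 6*(4 - 1*7) = 6*(4 - 7) = 6*(-3) = -18)
-19*(v(-5) + o(3)) = -19*(-18 - 1) = -19*(-19) = 361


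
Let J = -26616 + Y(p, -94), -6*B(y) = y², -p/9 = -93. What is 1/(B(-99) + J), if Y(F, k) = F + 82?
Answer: -2/54661 ≈ -3.6589e-5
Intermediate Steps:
p = 837 (p = -9*(-93) = 837)
B(y) = -y²/6
Y(F, k) = 82 + F
J = -25697 (J = -26616 + (82 + 837) = -26616 + 919 = -25697)
1/(B(-99) + J) = 1/(-⅙*(-99)² - 25697) = 1/(-⅙*9801 - 25697) = 1/(-3267/2 - 25697) = 1/(-54661/2) = -2/54661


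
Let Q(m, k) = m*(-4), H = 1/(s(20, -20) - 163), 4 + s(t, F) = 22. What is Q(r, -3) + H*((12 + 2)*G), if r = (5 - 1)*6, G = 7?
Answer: -14018/145 ≈ -96.676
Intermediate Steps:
s(t, F) = 18 (s(t, F) = -4 + 22 = 18)
r = 24 (r = 4*6 = 24)
H = -1/145 (H = 1/(18 - 163) = 1/(-145) = -1/145 ≈ -0.0068966)
Q(m, k) = -4*m
Q(r, -3) + H*((12 + 2)*G) = -4*24 - (12 + 2)*7/145 = -96 - 14*7/145 = -96 - 1/145*98 = -96 - 98/145 = -14018/145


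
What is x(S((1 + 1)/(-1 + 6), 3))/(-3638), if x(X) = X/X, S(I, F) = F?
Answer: -1/3638 ≈ -0.00027488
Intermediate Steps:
x(X) = 1
x(S((1 + 1)/(-1 + 6), 3))/(-3638) = 1/(-3638) = 1*(-1/3638) = -1/3638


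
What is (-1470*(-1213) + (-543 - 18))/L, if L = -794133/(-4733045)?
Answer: 937431625745/88237 ≈ 1.0624e+7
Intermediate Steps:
L = 794133/4733045 (L = -794133*(-1/4733045) = 794133/4733045 ≈ 0.16778)
(-1470*(-1213) + (-543 - 18))/L = (-1470*(-1213) + (-543 - 18))/(794133/4733045) = (1783110 - 561)*(4733045/794133) = 1782549*(4733045/794133) = 937431625745/88237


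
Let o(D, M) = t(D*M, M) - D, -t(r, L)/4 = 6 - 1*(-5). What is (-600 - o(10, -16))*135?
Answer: -73710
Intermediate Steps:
t(r, L) = -44 (t(r, L) = -4*(6 - 1*(-5)) = -4*(6 + 5) = -4*11 = -44)
o(D, M) = -44 - D
(-600 - o(10, -16))*135 = (-600 - (-44 - 1*10))*135 = (-600 - (-44 - 10))*135 = (-600 - 1*(-54))*135 = (-600 + 54)*135 = -546*135 = -73710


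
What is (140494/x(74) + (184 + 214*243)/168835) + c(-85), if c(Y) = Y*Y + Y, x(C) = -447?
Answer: 515153431952/75469245 ≈ 6826.0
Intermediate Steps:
c(Y) = Y + Y**2 (c(Y) = Y**2 + Y = Y + Y**2)
(140494/x(74) + (184 + 214*243)/168835) + c(-85) = (140494/(-447) + (184 + 214*243)/168835) - 85*(1 - 85) = (140494*(-1/447) + (184 + 52002)*(1/168835)) - 85*(-84) = (-140494/447 + 52186*(1/168835)) + 7140 = (-140494/447 + 52186/168835) + 7140 = -23696977348/75469245 + 7140 = 515153431952/75469245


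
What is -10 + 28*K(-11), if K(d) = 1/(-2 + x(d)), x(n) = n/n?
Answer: -38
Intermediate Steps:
x(n) = 1
K(d) = -1 (K(d) = 1/(-2 + 1) = 1/(-1) = -1)
-10 + 28*K(-11) = -10 + 28*(-1) = -10 - 28 = -38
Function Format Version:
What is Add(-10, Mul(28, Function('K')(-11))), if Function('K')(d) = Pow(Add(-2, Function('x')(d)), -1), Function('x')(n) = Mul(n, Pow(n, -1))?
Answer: -38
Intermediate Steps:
Function('x')(n) = 1
Function('K')(d) = -1 (Function('K')(d) = Pow(Add(-2, 1), -1) = Pow(-1, -1) = -1)
Add(-10, Mul(28, Function('K')(-11))) = Add(-10, Mul(28, -1)) = Add(-10, -28) = -38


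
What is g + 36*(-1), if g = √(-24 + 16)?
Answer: -36 + 2*I*√2 ≈ -36.0 + 2.8284*I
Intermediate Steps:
g = 2*I*√2 (g = √(-8) = 2*I*√2 ≈ 2.8284*I)
g + 36*(-1) = 2*I*√2 + 36*(-1) = 2*I*√2 - 36 = -36 + 2*I*√2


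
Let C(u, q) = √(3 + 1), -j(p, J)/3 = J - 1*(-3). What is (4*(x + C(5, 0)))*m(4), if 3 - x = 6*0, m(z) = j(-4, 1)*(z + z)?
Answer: -1920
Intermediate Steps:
j(p, J) = -9 - 3*J (j(p, J) = -3*(J - 1*(-3)) = -3*(J + 3) = -3*(3 + J) = -9 - 3*J)
m(z) = -24*z (m(z) = (-9 - 3*1)*(z + z) = (-9 - 3)*(2*z) = -24*z)
C(u, q) = 2 (C(u, q) = √4 = 2)
x = 3 (x = 3 - 6*0 = 3 - 1*0 = 3 + 0 = 3)
(4*(x + C(5, 0)))*m(4) = (4*(3 + 2))*(-24*4) = (4*5)*(-96) = 20*(-96) = -1920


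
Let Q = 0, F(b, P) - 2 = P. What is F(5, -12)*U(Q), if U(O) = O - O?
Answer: 0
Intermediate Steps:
F(b, P) = 2 + P
U(O) = 0
F(5, -12)*U(Q) = (2 - 12)*0 = -10*0 = 0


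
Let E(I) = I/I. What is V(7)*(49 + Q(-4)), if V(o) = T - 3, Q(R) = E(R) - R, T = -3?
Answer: -324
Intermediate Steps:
E(I) = 1
Q(R) = 1 - R
V(o) = -6 (V(o) = -3 - 3 = -6)
V(7)*(49 + Q(-4)) = -6*(49 + (1 - 1*(-4))) = -6*(49 + (1 + 4)) = -6*(49 + 5) = -6*54 = -324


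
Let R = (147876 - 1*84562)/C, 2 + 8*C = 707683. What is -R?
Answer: -506512/707681 ≈ -0.71573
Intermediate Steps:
C = 707681/8 (C = -1/4 + (1/8)*707683 = -1/4 + 707683/8 = 707681/8 ≈ 88460.)
R = 506512/707681 (R = (147876 - 1*84562)/(707681/8) = (147876 - 84562)*(8/707681) = 63314*(8/707681) = 506512/707681 ≈ 0.71573)
-R = -1*506512/707681 = -506512/707681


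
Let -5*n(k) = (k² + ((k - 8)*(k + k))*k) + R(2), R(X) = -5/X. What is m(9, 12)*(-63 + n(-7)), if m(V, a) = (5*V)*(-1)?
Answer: -19953/2 ≈ -9976.5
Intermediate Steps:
m(V, a) = -5*V
n(k) = ½ - k²/5 - 2*k²*(-8 + k)/5 (n(k) = -((k² + ((k - 8)*(k + k))*k) - 5/2)/5 = -((k² + ((-8 + k)*(2*k))*k) - 5*½)/5 = -((k² + (2*k*(-8 + k))*k) - 5/2)/5 = -((k² + 2*k²*(-8 + k)) - 5/2)/5 = -(-5/2 + k² + 2*k²*(-8 + k))/5 = ½ - k²/5 - 2*k²*(-8 + k)/5)
m(9, 12)*(-63 + n(-7)) = (-5*9)*(-63 + (½ + 3*(-7)² - ⅖*(-7)³)) = -45*(-63 + (½ + 3*49 - ⅖*(-343))) = -45*(-63 + (½ + 147 + 686/5)) = -45*(-63 + 2847/10) = -45*2217/10 = -19953/2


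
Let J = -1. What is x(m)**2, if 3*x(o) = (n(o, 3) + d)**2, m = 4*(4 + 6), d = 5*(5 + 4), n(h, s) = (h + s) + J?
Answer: 6365529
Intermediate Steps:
n(h, s) = -1 + h + s (n(h, s) = (h + s) - 1 = -1 + h + s)
d = 45 (d = 5*9 = 45)
m = 40 (m = 4*10 = 40)
x(o) = (47 + o)**2/3 (x(o) = ((-1 + o + 3) + 45)**2/3 = ((2 + o) + 45)**2/3 = (47 + o)**2/3)
x(m)**2 = ((47 + 40)**2/3)**2 = ((1/3)*87**2)**2 = ((1/3)*7569)**2 = 2523**2 = 6365529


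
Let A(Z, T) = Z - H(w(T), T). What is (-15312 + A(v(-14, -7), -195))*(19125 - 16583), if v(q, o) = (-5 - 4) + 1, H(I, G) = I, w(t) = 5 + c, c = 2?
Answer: -38961234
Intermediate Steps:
w(t) = 7 (w(t) = 5 + 2 = 7)
v(q, o) = -8 (v(q, o) = -9 + 1 = -8)
A(Z, T) = -7 + Z (A(Z, T) = Z - 1*7 = Z - 7 = -7 + Z)
(-15312 + A(v(-14, -7), -195))*(19125 - 16583) = (-15312 + (-7 - 8))*(19125 - 16583) = (-15312 - 15)*2542 = -15327*2542 = -38961234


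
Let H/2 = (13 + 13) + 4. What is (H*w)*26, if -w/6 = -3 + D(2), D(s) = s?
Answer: 9360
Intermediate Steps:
H = 60 (H = 2*((13 + 13) + 4) = 2*(26 + 4) = 2*30 = 60)
w = 6 (w = -6*(-3 + 2) = -6*(-1) = 6)
(H*w)*26 = (60*6)*26 = 360*26 = 9360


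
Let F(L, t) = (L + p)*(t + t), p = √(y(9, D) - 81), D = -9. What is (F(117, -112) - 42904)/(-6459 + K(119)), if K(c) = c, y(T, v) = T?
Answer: 17278/1585 + 336*I*√2/1585 ≈ 10.901 + 0.2998*I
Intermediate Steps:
p = 6*I*√2 (p = √(9 - 81) = √(-72) = 6*I*√2 ≈ 8.4853*I)
F(L, t) = 2*t*(L + 6*I*√2) (F(L, t) = (L + 6*I*√2)*(t + t) = (L + 6*I*√2)*(2*t) = 2*t*(L + 6*I*√2))
(F(117, -112) - 42904)/(-6459 + K(119)) = (2*(-112)*(117 + 6*I*√2) - 42904)/(-6459 + 119) = ((-26208 - 1344*I*√2) - 42904)/(-6340) = (-69112 - 1344*I*√2)*(-1/6340) = 17278/1585 + 336*I*√2/1585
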